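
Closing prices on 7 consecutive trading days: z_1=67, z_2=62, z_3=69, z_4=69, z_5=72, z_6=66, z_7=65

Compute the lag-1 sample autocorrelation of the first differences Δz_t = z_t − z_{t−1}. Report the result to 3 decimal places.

-0.384

First differences Δz: -5, 7, 0, 3, -6, -1
Mean of differences = -0.3333
Numerator Σ(Δz_t−Δz̄)(Δz_{t+1}−Δz̄) = -45.7778
Denominator Σ(Δz_t−Δz̄)² = 119.3333
r_1(Δz) = -45.7778 / 119.3333 = -0.384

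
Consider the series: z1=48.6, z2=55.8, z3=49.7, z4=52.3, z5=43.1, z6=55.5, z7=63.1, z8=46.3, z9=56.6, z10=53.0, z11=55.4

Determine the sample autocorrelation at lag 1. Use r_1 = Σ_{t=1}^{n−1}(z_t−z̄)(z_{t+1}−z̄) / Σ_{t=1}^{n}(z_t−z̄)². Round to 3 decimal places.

Mean z̄ = (48.6 + 55.8 + 49.7 + 52.3 + 43.1 + 55.5 + 63.1 + 46.3 + 56.6 + 53.0 + 55.4)/11 = 52.6727
Numerator Σ_{t=1}^{10}(z_t−z̄)(z_{t+1}−z̄) = -104.2407
Denominator Σ(z_t−z̄)² = 307.2818
r_1 = -104.2407 / 307.2818 = -0.339

-0.339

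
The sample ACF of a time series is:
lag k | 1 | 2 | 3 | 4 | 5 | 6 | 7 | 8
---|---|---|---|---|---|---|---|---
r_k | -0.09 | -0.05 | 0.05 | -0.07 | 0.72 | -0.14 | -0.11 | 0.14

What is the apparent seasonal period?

5

The largest autocorrelation is r_5 = 0.72; the remaining lags stay at or below 0.14.
The dominant spike at lag 5 indicates a seasonal period of 5.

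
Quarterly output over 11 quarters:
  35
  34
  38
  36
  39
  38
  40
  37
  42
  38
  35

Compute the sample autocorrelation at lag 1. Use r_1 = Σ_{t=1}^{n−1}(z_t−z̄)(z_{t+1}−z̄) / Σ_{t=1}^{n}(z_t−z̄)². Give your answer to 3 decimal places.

Mean z̄ = (35 + 34 + 38 + 36 + 39 + 38 + 40 + 37 + 42 + 38 + 35)/11 = 37.4545
Numerator Σ_{t=1}^{10}(z_t−z̄)(z_{t+1}−z̄) = 3.7025
Denominator Σ(z_t−z̄)² = 56.7273
r_1 = 3.7025 / 56.7273 = 0.065

0.065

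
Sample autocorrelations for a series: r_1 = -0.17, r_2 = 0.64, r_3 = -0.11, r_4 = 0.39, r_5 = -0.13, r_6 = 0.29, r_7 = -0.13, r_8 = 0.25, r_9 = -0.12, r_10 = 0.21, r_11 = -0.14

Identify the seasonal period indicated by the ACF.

2

The largest autocorrelation is r_2 = 0.64, with weaker echoes at lags 4 (0.39), 6 (0.29), 8 (0.25) and 10 (0.21); the remaining lags stay at or below -0.11.
The dominant spike at lag 2 indicates a seasonal period of 2.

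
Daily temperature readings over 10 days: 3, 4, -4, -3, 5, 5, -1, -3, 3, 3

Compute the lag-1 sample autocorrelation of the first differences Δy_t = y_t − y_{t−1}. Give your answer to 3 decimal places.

-0.039

First differences Δy: 1, -8, 1, 8, 0, -6, -2, 6, 0
Mean of differences = 0.0000
Numerator Σ(Δy_t−Δȳ)(Δy_{t+1}−Δȳ) = -8.0000
Denominator Σ(Δy_t−Δȳ)² = 206.0000
r_1(Δy) = -8.0000 / 206.0000 = -0.039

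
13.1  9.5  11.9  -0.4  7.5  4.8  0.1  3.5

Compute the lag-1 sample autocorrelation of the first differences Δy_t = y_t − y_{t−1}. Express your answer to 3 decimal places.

First differences Δy: -3.6, 2.4, -12.3, 7.9, -2.7, -4.7, 3.4
Mean of differences = -1.3714
Numerator Σ(Δy_t−Δȳ)(Δy_{t+1}−Δȳ) = -174.7222
Denominator Σ(Δy_t−Δȳ)² = 260.1943
r_1(Δy) = -174.7222 / 260.1943 = -0.672

-0.672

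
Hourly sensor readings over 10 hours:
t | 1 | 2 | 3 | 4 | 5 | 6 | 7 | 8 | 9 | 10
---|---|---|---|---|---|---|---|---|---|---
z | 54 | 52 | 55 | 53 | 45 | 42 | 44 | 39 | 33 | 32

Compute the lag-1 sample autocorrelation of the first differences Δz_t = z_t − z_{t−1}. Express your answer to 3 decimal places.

-0.043

First differences Δz: -2, 3, -2, -8, -3, 2, -5, -6, -1
Mean of differences = -2.4444
Numerator Σ(Δz_t−Δz̄)(Δz_{t+1}−Δz̄) = -4.4198
Denominator Σ(Δz_t−Δz̄)² = 102.2222
r_1(Δz) = -4.4198 / 102.2222 = -0.043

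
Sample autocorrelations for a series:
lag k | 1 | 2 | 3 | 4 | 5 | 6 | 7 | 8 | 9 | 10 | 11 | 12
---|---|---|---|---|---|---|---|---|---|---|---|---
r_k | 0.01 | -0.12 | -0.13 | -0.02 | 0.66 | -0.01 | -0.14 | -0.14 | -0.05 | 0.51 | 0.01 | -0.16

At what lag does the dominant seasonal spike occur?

5

The largest autocorrelation is r_5 = 0.66, with a weaker echo at lag 10 (0.51); the remaining lags stay at or below 0.01.
The dominant spike at lag 5 indicates a seasonal period of 5.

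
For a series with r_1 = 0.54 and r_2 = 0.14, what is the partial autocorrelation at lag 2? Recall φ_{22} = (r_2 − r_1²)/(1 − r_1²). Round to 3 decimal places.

-0.214

φ_{22} = (r_2 − r_1²) / (1 − r_1²)
r_1² = (0.54)² = 0.2916
Numerator = 0.14 − 0.2916 = -0.1516; denominator = 1 − 0.2916 = 0.7084
φ_{22} = -0.1516 / 0.7084 = -0.214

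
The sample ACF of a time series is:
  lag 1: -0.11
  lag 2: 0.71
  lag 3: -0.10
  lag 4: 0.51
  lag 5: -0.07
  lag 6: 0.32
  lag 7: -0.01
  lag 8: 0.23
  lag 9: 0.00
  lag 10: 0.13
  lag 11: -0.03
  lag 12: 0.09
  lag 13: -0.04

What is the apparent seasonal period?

2

The largest autocorrelation is r_2 = 0.71, with weaker echoes at lags 4 (0.51), 6 (0.32) and 8 (0.23); the remaining lags stay at or below 0.13.
The dominant spike at lag 2 indicates a seasonal period of 2.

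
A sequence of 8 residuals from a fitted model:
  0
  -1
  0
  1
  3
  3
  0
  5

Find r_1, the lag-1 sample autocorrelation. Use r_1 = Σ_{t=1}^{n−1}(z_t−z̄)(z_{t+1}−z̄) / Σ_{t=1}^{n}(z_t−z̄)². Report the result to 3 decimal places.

Mean z̄ = (0 − 1 + 0 + 1 + 3 + 3 + 0 + 5)/8 = 1.3750
Deviations from mean: -1.3750, -2.3750, -1.3750, -0.3750, 1.6250, 1.6250, -1.3750, 3.6250
Numerator Σ_{t=1}^{7}(z_t−z̄)(z_{t+1}−z̄) = 1.8594
Denominator Σ(z_t−z̄)² = 29.8750
r_1 = 1.8594 / 29.8750 = 0.062

0.062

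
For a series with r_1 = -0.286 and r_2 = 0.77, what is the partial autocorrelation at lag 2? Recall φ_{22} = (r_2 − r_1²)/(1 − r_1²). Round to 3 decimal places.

φ_{22} = (r_2 − r_1²) / (1 − r_1²)
r_1² = (-0.286)² = 0.081796
Numerator = 0.77 − 0.0818 = 0.6882; denominator = 1 − 0.0818 = 0.9182
φ_{22} = 0.6882 / 0.9182 = 0.750

0.750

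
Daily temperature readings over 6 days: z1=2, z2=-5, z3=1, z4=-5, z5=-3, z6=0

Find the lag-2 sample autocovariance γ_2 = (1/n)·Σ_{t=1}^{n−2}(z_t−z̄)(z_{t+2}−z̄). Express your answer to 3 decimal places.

Mean z̄ = (2 − 5 + 1 − 5 − 3 + 0)/6 = -1.6667
Deviations: 3.6667, -3.3333, 2.6667, -3.3333, -1.3333, 1.6667
Σ_{t=1}^{4}(z_t−z̄)(z_{t+2}−z̄) = 11.7778
γ_2 = 11.7778 / 6 = 1.963

1.963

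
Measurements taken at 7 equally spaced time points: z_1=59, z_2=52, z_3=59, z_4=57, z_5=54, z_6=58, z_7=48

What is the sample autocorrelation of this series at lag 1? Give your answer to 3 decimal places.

-0.421

Mean z̄ = (59 + 52 + 59 + 57 + 54 + 58 + 48)/7 = 55.2857
Σ(z_t−z̄)(z_{t+1}−z̄) = (-12.2041) + (-12.2041) + (6.3673) + (-2.2041) + (-3.4898) + (-19.7755) = -43.5102
Denominator Σ(z_t−z̄)² = 103.4286
r_1 = -43.5102 / 103.4286 = -0.421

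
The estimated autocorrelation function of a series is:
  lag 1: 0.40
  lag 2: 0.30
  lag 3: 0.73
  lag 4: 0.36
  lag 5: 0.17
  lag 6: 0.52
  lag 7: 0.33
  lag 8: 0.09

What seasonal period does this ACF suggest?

3

The largest autocorrelation is r_3 = 0.73, with a weaker echo at lag 6 (0.52); the remaining lags stay at or below 0.40. The elevated value at lag 1 (0.40), dropping to 0.30 at lag 2, reflects decaying short-term dependence rather than seasonality.
The dominant spike at lag 3 indicates a seasonal period of 3.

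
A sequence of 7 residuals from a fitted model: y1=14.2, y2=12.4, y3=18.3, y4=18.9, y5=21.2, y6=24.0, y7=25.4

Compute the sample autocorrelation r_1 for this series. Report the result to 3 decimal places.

0.575

Mean ȳ = (14.2 + 12.4 + 18.3 + 18.9 + 21.2 + 24.0 + 25.4)/7 = 19.2000
Σ(y_t−ȳ)(y_{t+1}−ȳ) = (34.0000) + (6.1200) + (0.2700) + (-0.6000) + (9.6000) + (29.7600) = 79.1500
Denominator Σ(y_t−ȳ)² = 137.6200
r_1 = 79.1500 / 137.6200 = 0.575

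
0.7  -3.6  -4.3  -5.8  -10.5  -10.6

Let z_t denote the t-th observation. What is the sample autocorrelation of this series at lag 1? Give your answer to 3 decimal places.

0.427

Mean z̄ = (0.7 − 3.6 − 4.3 − 5.8 − 10.5 − 10.6)/6 = -5.6833
Numerator Σ_{t=1}^{5}(z_t−z̄)(z_{t+1}−z̄) = 40.2631
Denominator Σ(z_t−z̄)² = 94.3883
r_1 = 40.2631 / 94.3883 = 0.427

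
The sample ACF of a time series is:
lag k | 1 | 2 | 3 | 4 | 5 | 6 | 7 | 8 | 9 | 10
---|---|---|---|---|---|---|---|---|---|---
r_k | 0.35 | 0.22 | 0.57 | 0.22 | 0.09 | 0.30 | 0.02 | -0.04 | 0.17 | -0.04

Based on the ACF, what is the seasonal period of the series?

3

The largest autocorrelation is r_3 = 0.57; the remaining lags stay at or below 0.35. The elevated value at lag 1 (0.35), dropping to 0.22 at lag 2, reflects decaying short-term dependence rather than seasonality.
The dominant spike at lag 3 indicates a seasonal period of 3.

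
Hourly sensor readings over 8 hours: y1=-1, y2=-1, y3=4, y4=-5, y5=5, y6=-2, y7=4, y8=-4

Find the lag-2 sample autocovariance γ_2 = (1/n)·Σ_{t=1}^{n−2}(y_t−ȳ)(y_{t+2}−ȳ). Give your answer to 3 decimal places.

7.375

Mean ȳ = (-1 − 1 + 4 − 5 + 5 − 2 + 4 − 4)/8 = 0.0000
Deviations: -1.0000, -1.0000, 4.0000, -5.0000, 5.0000, -2.0000, 4.0000, -4.0000
Σ_{t=1}^{6}(y_t−ȳ)(y_{t+2}−ȳ) = 59.0000
γ_2 = 59.0000 / 8 = 7.375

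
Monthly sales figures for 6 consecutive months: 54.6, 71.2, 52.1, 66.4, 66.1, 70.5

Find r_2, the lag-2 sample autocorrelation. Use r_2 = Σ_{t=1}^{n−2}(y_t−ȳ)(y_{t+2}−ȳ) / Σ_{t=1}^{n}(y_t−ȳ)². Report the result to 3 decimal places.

0.344

Mean ȳ = (54.6 + 71.2 + 52.1 + 66.4 + 66.1 + 70.5)/6 = 63.4833
Deviations from mean: -8.8833, 7.7167, -11.3833, 2.9167, 2.6167, 7.0167
Σ(y_t−ȳ)(y_{t+2}−ȳ) = (101.1219) + (22.5069) + (-29.7864) + (20.4653) = 114.3078
Denominator Σ(y_t−ȳ)² = 332.6283
r_2 = 114.3078 / 332.6283 = 0.344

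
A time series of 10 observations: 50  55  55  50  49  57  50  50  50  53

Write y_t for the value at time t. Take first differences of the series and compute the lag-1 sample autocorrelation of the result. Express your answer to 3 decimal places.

-0.334

First differences Δy: 5, 0, -5, -1, 8, -7, 0, 0, 3
Mean of differences = 0.3333
Numerator Σ(Δy_t−Δȳ)(Δy_{t+1}−Δȳ) = -57.4444
Denominator Σ(Δy_t−Δȳ)² = 172.0000
r_1(Δy) = -57.4444 / 172.0000 = -0.334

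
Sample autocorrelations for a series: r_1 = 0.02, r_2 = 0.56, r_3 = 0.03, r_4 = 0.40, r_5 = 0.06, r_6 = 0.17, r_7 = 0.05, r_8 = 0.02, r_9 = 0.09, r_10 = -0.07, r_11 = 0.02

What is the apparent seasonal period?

The largest autocorrelation is r_2 = 0.56, with weaker echoes at lags 4 (0.40) and 6 (0.17); the remaining lags stay at or below 0.09.
The dominant spike at lag 2 indicates a seasonal period of 2.

2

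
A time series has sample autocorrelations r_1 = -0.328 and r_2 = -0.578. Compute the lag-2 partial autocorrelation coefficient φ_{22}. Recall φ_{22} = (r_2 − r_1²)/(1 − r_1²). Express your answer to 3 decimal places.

-0.768

φ_{22} = (r_2 − r_1²) / (1 − r_1²)
r_1² = (-0.328)² = 0.107584
Numerator = -0.578 − 0.1076 = -0.6856; denominator = 1 − 0.1076 = 0.8924
φ_{22} = -0.6856 / 0.8924 = -0.768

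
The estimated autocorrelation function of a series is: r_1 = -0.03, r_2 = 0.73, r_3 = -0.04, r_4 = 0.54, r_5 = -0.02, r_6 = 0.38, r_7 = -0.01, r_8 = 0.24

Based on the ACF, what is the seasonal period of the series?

2

The largest autocorrelation is r_2 = 0.73, with weaker echoes at lags 4 (0.54), 6 (0.38) and 8 (0.24); the remaining lags stay at or below -0.01.
The dominant spike at lag 2 indicates a seasonal period of 2.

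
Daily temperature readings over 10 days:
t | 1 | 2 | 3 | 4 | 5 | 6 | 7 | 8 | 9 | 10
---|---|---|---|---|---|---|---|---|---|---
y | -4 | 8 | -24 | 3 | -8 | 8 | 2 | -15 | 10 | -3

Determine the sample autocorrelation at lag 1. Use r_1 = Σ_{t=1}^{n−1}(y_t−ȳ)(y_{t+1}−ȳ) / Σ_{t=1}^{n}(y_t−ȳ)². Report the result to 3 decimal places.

Mean ȳ = (-4 + 8 − 24 + 3 − 8 + 8 + 2 − 15 + 10 − 3)/10 = -2.3000
Numerator Σ_{t=1}^{9}(y_t−ȳ)(y_{t+1}−ȳ) = -620.0900
Denominator Σ(y_t−ȳ)² = 1078.1000
r_1 = -620.0900 / 1078.1000 = -0.575

-0.575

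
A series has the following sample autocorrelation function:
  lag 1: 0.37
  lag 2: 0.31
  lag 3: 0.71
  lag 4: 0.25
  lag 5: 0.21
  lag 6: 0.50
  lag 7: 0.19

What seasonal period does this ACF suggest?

3

The largest autocorrelation is r_3 = 0.71, with a weaker echo at lag 6 (0.50); the remaining lags stay at or below 0.37. The elevated value at lag 1 (0.37), dropping to 0.31 at lag 2, reflects decaying short-term dependence rather than seasonality.
The dominant spike at lag 3 indicates a seasonal period of 3.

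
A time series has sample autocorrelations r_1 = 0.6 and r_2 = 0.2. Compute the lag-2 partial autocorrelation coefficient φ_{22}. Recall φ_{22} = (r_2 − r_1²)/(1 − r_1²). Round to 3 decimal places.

-0.250

φ_{22} = (r_2 − r_1²) / (1 − r_1²)
r_1² = (0.6)² = 0.36
Numerator = 0.2 − 0.3600 = -0.1600; denominator = 1 − 0.3600 = 0.6400
φ_{22} = -0.1600 / 0.6400 = -0.250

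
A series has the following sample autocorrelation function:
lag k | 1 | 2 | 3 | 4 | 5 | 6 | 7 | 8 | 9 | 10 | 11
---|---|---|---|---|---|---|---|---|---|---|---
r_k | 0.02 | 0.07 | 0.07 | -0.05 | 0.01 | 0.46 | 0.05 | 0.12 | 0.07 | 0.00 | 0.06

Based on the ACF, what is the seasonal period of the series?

6

The largest autocorrelation is r_6 = 0.46; the remaining lags stay at or below 0.12.
The dominant spike at lag 6 indicates a seasonal period of 6.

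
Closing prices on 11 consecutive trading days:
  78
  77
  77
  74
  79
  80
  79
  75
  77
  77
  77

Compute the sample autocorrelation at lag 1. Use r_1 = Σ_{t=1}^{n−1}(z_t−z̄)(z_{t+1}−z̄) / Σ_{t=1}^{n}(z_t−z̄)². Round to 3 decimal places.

Mean z̄ = (78 + 77 + 77 + 74 + 79 + 80 + 79 + 75 + 77 + 77 + 77)/11 = 77.2727
Numerator Σ_{t=1}^{10}(z_t−z̄)(z_{t+1}−z̄) = 1.3802
Denominator Σ(z_t−z̄)² = 30.1818
r_1 = 1.3802 / 30.1818 = 0.046

0.046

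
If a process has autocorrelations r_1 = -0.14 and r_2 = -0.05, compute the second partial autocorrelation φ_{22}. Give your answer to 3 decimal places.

-0.071

φ_{22} = (r_2 − r_1²) / (1 − r_1²)
r_1² = (-0.14)² = 0.0196
Numerator = -0.05 − 0.0196 = -0.0696; denominator = 1 − 0.0196 = 0.9804
φ_{22} = -0.0696 / 0.9804 = -0.071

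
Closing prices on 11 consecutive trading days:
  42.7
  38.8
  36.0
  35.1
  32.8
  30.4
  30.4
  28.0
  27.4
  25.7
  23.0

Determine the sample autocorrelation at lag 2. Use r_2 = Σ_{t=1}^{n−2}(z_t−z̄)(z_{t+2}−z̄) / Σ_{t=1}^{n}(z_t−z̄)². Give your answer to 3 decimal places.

Mean z̄ = (42.7 + 38.8 + 36.0 + 35.1 + 32.8 + 30.4 + 30.4 + 28.0 + 27.4 + 25.7 + 23.0)/11 = 31.8455
Numerator Σ_{t=1}^{9}(z_t−z̄)(z_{t+2}−z̄) = 140.5495
Denominator Σ(z_t−z̄)² = 349.6873
r_2 = 140.5495 / 349.6873 = 0.402

0.402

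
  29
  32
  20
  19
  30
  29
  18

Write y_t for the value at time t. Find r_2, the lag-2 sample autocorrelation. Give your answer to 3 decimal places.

-0.671

Mean ȳ = (29 + 32 + 20 + 19 + 30 + 29 + 18)/7 = 25.2857
Deviations from mean: 3.7143, 6.7143, -5.2857, -6.2857, 4.7143, 3.7143, -7.2857
Numerator Σ_{t=1}^{5}(y_t−ȳ)(y_{t+2}−ȳ) = -144.4490
Denominator Σ(y_t−ȳ)² = 215.4286
r_2 = -144.4490 / 215.4286 = -0.671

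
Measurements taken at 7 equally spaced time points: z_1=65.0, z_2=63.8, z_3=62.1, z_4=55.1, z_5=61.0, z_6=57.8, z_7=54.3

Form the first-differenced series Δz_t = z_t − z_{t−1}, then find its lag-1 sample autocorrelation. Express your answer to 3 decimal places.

First differences Δz: -1.2, -1.7, -7.0, 5.9, -3.2, -3.5
Mean of differences = -1.7833
Numerator Σ(Δz_t−Δz̄)(Δz_{t+1}−Δz̄) = -48.9203
Denominator Σ(Δz_t−Δz̄)² = 91.5483
r_1(Δz) = -48.9203 / 91.5483 = -0.534

-0.534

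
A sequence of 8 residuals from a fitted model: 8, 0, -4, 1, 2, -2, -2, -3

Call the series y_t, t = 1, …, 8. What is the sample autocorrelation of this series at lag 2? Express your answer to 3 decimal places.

Mean ȳ = (8 + 0 − 4 + 1 + 2 − 2 − 2 − 3)/8 = 0.0000
Deviations from mean: 8.0000, 0.0000, -4.0000, 1.0000, 2.0000, -2.0000, -2.0000, -3.0000
Numerator Σ_{t=1}^{6}(y_t−ȳ)(y_{t+2}−ȳ) = -40.0000
Denominator Σ(y_t−ȳ)² = 102.0000
r_2 = -40.0000 / 102.0000 = -0.392

-0.392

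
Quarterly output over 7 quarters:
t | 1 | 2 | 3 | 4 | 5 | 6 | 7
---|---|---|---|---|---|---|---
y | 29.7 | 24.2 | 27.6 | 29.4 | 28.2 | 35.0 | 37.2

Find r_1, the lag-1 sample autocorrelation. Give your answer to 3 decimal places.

Mean ȳ = (29.7 + 24.2 + 27.6 + 29.4 + 28.2 + 35.0 + 37.2)/7 = 30.1857
Numerator Σ_{t=1}^{6}(y_t−ȳ)(y_{t+1}−ȳ) = 46.1855
Denominator Σ(y_t−ȳ)² = 119.6886
r_1 = 46.1855 / 119.6886 = 0.386

0.386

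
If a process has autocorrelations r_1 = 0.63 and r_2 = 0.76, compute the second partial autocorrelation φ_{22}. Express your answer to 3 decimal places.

0.602

φ_{22} = (r_2 − r_1²) / (1 − r_1²)
r_1² = (0.63)² = 0.3969
Numerator = 0.76 − 0.3969 = 0.3631; denominator = 1 − 0.3969 = 0.6031
φ_{22} = 0.3631 / 0.6031 = 0.602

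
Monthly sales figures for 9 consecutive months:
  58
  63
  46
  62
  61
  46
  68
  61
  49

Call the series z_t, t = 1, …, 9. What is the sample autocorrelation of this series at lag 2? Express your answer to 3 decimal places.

Mean z̄ = (58 + 63 + 46 + 62 + 61 + 46 + 68 + 61 + 49)/9 = 57.1111
Σ(z_t−z̄)(z_{t+2}−z̄) = (-9.8765) + (28.7901) + (-43.2099) + (-54.3210) + (42.3457) + (-43.2099) + (-88.3210) = -167.8025
Denominator Σ(z_t−z̄)² = 520.8889
r_2 = -167.8025 / 520.8889 = -0.322

-0.322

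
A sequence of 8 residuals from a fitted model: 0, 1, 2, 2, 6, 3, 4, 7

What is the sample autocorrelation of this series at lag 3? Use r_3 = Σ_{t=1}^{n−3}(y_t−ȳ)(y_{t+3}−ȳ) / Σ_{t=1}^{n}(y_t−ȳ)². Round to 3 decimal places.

0.188

Mean ȳ = (0 + 1 + 2 + 2 + 6 + 3 + 4 + 7)/8 = 3.1250
Deviations from mean: -3.1250, -2.1250, -1.1250, -1.1250, 2.8750, -0.1250, 0.8750, 3.8750
Σ(y_t−ȳ)(y_{t+3}−ȳ) = (3.5156) + (-6.1094) + (0.1406) + (-0.9844) + (11.1406) = 7.7031
Denominator Σ(y_t−ȳ)² = 40.8750
r_3 = 7.7031 / 40.8750 = 0.188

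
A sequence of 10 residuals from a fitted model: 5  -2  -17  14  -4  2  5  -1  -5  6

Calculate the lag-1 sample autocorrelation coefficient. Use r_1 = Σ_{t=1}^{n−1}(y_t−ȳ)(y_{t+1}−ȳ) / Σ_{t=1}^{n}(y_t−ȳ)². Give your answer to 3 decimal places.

-0.477

Mean ȳ = (5 − 2 − 17 + 14 − 4 + 2 + 5 − 1 − 5 + 6)/10 = 0.3000
Numerator Σ_{t=1}^{9}(y_t−ȳ)(y_{t+1}−ȳ) = -295.6900
Denominator Σ(y_t−ȳ)² = 620.1000
r_1 = -295.6900 / 620.1000 = -0.477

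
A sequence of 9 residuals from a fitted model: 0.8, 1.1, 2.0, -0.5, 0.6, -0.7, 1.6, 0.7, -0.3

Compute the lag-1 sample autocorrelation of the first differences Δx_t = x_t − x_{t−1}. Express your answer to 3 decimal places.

-0.611

First differences Δx: 0.3, 0.9, -2.5, 1.1, -1.3, 2.3, -0.9, -1.0
Mean of differences = -0.1375
Numerator Σ(Δx_t−Δx̄)(Δx_{t+1}−Δx̄) = -10.3939
Denominator Σ(Δx_t−Δx̄)² = 16.9988
r_1(Δx) = -10.3939 / 16.9988 = -0.611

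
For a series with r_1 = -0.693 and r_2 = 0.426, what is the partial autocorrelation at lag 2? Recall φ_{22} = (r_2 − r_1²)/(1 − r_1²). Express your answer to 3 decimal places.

-0.104

φ_{22} = (r_2 − r_1²) / (1 − r_1²)
r_1² = (-0.693)² = 0.480249
Numerator = 0.426 − 0.4802 = -0.0542; denominator = 1 − 0.4802 = 0.5198
φ_{22} = -0.0542 / 0.5198 = -0.104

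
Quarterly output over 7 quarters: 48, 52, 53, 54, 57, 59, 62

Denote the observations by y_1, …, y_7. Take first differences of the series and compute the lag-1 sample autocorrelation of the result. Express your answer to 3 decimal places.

-0.242

First differences Δy: 4, 1, 1, 3, 2, 3
Mean of differences = 2.3333
Numerator Σ(Δy_t−Δȳ)(Δy_{t+1}−Δȳ) = -1.7778
Denominator Σ(Δy_t−Δȳ)² = 7.3333
r_1(Δy) = -1.7778 / 7.3333 = -0.242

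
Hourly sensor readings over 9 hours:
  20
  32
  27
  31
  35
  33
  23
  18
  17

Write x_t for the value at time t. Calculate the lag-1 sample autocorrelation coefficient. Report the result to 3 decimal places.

0.404

Mean x̄ = (20 + 32 + 27 + 31 + 35 + 33 + 23 + 18 + 17)/9 = 26.2222
Numerator Σ_{t=1}^{8}(x_t−x̄)(x_{t+1}−x̄) = 154.1728
Denominator Σ(x_t−x̄)² = 381.5556
r_1 = 154.1728 / 381.5556 = 0.404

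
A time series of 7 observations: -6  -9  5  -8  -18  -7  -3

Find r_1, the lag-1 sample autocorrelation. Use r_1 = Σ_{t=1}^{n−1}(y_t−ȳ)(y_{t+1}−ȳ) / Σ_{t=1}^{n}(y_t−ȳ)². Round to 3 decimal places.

-0.092

Mean ȳ = (-6 − 9 + 5 − 8 − 18 − 7 − 3)/7 = -6.5714
Numerator Σ_{t=1}^{6}(y_t−ȳ)(y_{t+1}−ȳ) = -26.3265
Denominator Σ(y_t−ȳ)² = 285.7143
r_1 = -26.3265 / 285.7143 = -0.092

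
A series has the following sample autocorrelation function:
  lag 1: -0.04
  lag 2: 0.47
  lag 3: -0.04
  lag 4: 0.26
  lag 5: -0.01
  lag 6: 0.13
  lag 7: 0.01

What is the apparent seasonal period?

The largest autocorrelation is r_2 = 0.47, with a weaker echo at lag 4 (0.26); the remaining lags stay at or below 0.13.
The dominant spike at lag 2 indicates a seasonal period of 2.

2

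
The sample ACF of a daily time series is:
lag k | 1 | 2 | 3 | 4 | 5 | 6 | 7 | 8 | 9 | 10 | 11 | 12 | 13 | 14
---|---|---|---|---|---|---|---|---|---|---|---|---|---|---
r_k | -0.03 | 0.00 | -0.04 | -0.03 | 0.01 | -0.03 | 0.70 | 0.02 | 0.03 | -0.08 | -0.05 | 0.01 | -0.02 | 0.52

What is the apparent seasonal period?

The largest autocorrelation is r_7 = 0.70, with a weaker echo at lag 14 (0.52); the remaining lags stay at or below 0.03.
The dominant spike at lag 7 indicates a seasonal period of 7.

7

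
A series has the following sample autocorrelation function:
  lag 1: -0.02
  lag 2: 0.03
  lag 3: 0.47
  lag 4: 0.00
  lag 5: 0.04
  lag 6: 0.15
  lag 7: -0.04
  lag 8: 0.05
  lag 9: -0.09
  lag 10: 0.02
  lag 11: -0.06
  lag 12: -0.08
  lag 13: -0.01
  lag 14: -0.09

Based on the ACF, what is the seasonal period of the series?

The largest autocorrelation is r_3 = 0.47, with a weaker echo at lag 6 (0.15); the remaining lags stay at or below 0.05.
The dominant spike at lag 3 indicates a seasonal period of 3.

3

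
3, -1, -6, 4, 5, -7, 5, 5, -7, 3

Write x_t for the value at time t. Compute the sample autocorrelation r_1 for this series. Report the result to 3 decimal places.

Mean x̄ = (3 − 1 − 6 + 4 + 5 − 7 + 5 + 5 − 7 + 3)/10 = 0.4000
Numerator Σ_{t=1}^{9}(x_t−x̄)(x_{t+1}−x̄) = -101.3600
Denominator Σ(x_t−x̄)² = 242.4000
r_1 = -101.3600 / 242.4000 = -0.418

-0.418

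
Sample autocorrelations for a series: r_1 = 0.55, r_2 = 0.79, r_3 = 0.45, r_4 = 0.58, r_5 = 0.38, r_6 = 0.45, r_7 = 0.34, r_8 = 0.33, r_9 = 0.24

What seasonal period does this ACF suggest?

2

The largest autocorrelation is r_2 = 0.79, with a weaker echo at lag 4 (0.58); the remaining lags stay at or below 0.55.
The dominant spike at lag 2 indicates a seasonal period of 2.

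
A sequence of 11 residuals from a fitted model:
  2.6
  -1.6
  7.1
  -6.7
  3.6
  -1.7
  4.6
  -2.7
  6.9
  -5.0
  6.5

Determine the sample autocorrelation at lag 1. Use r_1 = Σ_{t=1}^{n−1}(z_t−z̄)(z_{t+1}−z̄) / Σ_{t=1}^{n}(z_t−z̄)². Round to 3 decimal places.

-0.835

Mean z̄ = (2.6 − 1.6 + 7.1 − 6.7 + 3.6 − 1.7 + 4.6 − 2.7 + 6.9 − 5.0 + 6.5)/11 = 1.2364
Numerator Σ_{t=1}^{10}(z_t−z̄)(z_{t+1}−z̄) = -206.2922
Denominator Σ(z_t−z̄)² = 246.9655
r_1 = -206.2922 / 246.9655 = -0.835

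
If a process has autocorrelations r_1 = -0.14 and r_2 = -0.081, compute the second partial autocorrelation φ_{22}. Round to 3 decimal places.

φ_{22} = (r_2 − r_1²) / (1 − r_1²)
r_1² = (-0.14)² = 0.0196
Numerator = -0.081 − 0.0196 = -0.1006; denominator = 1 − 0.0196 = 0.9804
φ_{22} = -0.1006 / 0.9804 = -0.103

-0.103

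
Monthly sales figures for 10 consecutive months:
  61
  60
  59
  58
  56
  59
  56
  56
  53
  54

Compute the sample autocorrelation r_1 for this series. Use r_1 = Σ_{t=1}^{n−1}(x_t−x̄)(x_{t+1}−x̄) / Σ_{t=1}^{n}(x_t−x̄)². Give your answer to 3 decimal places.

0.516

Mean x̄ = (61 + 60 + 59 + 58 + 56 + 59 + 56 + 56 + 53 + 54)/10 = 57.2000
Numerator Σ_{t=1}^{9}(x_t−x̄)(x_{t+1}−x̄) = 31.7600
Denominator Σ(x_t−x̄)² = 61.6000
r_1 = 31.7600 / 61.6000 = 0.516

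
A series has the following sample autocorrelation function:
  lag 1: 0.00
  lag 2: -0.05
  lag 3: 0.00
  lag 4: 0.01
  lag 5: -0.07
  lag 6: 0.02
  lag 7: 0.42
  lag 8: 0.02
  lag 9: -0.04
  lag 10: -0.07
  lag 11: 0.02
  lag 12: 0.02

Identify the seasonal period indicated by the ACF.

The largest autocorrelation is r_7 = 0.42; the remaining lags stay at or below 0.02.
The dominant spike at lag 7 indicates a seasonal period of 7.

7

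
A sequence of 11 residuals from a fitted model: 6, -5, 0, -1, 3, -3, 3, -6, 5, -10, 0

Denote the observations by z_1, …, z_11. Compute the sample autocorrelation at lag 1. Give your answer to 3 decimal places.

Mean z̄ = (6 − 5 + 0 − 1 + 3 − 3 + 3 − 6 + 5 − 10 + 0)/11 = -0.7273
Numerator Σ_{t=1}^{10}(z_t−z̄)(z_{t+1}−z̄) = -159.7107
Denominator Σ(z_t−z̄)² = 244.1818
r_1 = -159.7107 / 244.1818 = -0.654

-0.654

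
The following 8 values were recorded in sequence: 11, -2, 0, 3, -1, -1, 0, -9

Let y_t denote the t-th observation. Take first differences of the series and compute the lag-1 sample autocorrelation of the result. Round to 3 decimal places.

-0.195

First differences Δy: -13, 2, 3, -4, 0, 1, -9
Mean of differences = -2.8571
Numerator Σ(Δy_t−Δȳ)(Δy_{t+1}−Δȳ) = -43.4490
Denominator Σ(Δy_t−Δȳ)² = 222.8571
r_1(Δy) = -43.4490 / 222.8571 = -0.195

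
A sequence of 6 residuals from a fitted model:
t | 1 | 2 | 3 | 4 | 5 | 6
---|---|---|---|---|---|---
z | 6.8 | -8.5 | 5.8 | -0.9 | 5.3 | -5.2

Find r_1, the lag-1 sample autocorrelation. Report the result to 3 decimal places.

-0.707

Mean z̄ = (6.8 − 8.5 + 5.8 − 0.9 + 5.3 − 5.2)/6 = 0.5500
Σ(z_t−z̄)(z_{t+1}−z̄) = (-56.5625) + (-47.5125) + (-7.6125) + (-6.8875) + (-27.3125) = -145.8875
Denominator Σ(z_t−z̄)² = 206.2550
r_1 = -145.8875 / 206.2550 = -0.707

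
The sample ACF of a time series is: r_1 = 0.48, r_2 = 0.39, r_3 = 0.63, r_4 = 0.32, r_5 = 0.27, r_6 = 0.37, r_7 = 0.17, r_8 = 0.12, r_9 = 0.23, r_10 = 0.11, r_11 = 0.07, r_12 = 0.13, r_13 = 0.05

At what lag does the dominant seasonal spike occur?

3

The largest autocorrelation is r_3 = 0.63; the remaining lags stay at or below 0.48. The elevated value at lag 1 (0.48), dropping to 0.39 at lag 2, reflects decaying short-term dependence rather than seasonality.
The dominant spike at lag 3 indicates a seasonal period of 3.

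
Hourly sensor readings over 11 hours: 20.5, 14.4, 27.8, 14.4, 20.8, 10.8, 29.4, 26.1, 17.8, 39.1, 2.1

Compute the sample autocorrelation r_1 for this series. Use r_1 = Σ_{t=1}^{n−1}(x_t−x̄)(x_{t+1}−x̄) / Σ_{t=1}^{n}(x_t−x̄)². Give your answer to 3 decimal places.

-0.522

Mean x̄ = (20.5 + 14.4 + 27.8 + 14.4 + 20.8 + 10.8 + 29.4 + 26.1 + 17.8 + 39.1 + 2.1)/11 = 20.2909
Numerator Σ_{t=1}^{10}(x_t−x̄)(x_{t+1}−x̄) = -534.5474
Denominator Σ(x_t−x̄)² = 1023.7891
r_1 = -534.5474 / 1023.7891 = -0.522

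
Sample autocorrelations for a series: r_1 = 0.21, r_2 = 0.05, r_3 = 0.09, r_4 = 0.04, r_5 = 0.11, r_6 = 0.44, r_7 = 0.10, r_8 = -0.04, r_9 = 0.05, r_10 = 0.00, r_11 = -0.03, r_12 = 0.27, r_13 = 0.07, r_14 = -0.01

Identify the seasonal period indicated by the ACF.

The largest autocorrelation is r_6 = 0.44, with a weaker echo at lag 12 (0.27); the remaining lags stay at or below 0.21. The elevated value at lag 1 (0.21), dropping to 0.05 at lag 2, reflects decaying short-term dependence rather than seasonality.
The dominant spike at lag 6 indicates a seasonal period of 6.

6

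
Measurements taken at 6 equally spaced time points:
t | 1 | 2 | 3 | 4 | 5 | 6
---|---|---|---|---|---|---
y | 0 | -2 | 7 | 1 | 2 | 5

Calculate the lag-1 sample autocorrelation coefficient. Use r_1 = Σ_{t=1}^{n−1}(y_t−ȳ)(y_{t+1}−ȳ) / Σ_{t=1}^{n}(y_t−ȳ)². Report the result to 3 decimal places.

-0.311

Mean ȳ = (0 − 2 + 7 + 1 + 2 + 5)/6 = 2.1667
Deviations from mean: -2.1667, -4.1667, 4.8333, -1.1667, -0.1667, 2.8333
Σ(y_t−ȳ)(y_{t+1}−ȳ) = (9.0278) + (-20.1389) + (-5.6389) + (0.1944) + (-0.4722) = -17.0278
Denominator Σ(y_t−ȳ)² = 54.8333
r_1 = -17.0278 / 54.8333 = -0.311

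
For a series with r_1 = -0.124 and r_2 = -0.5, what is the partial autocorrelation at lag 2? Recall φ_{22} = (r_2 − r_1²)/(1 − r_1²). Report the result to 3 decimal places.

-0.523

φ_{22} = (r_2 − r_1²) / (1 − r_1²)
r_1² = (-0.124)² = 0.015376
Numerator = -0.5 − 0.0154 = -0.5154; denominator = 1 − 0.0154 = 0.9846
φ_{22} = -0.5154 / 0.9846 = -0.523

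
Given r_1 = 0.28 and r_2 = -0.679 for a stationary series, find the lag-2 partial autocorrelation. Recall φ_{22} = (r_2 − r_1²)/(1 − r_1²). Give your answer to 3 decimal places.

φ_{22} = (r_2 − r_1²) / (1 − r_1²)
r_1² = (0.28)² = 0.0784
Numerator = -0.679 − 0.0784 = -0.7574; denominator = 1 − 0.0784 = 0.9216
φ_{22} = -0.7574 / 0.9216 = -0.822

-0.822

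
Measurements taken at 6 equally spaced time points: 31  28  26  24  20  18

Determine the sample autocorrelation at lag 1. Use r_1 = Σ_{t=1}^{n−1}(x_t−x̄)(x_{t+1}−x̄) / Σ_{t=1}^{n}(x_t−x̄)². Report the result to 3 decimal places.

0.492

Mean x̄ = (31 + 28 + 26 + 24 + 20 + 18)/6 = 24.5000
Deviations from mean: 6.5000, 3.5000, 1.5000, -0.5000, -4.5000, -6.5000
Numerator Σ_{t=1}^{5}(x_t−x̄)(x_{t+1}−x̄) = 58.7500
Denominator Σ(x_t−x̄)² = 119.5000
r_1 = 58.7500 / 119.5000 = 0.492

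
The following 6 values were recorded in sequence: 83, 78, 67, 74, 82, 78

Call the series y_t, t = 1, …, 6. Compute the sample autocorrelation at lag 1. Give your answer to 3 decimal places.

Mean ȳ = (83 + 78 + 67 + 74 + 82 + 78)/6 = 77.0000
Deviations from mean: 6.0000, 1.0000, -10.0000, -3.0000, 5.0000, 1.0000
Σ(y_t−ȳ)(y_{t+1}−ȳ) = (6.0000) + (-10.0000) + (30.0000) + (-15.0000) + (5.0000) = 16.0000
Denominator Σ(y_t−ȳ)² = 172.0000
r_1 = 16.0000 / 172.0000 = 0.093

0.093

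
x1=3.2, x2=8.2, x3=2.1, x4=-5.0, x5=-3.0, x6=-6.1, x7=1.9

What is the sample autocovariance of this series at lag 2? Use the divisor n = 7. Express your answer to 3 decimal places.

-2.108

Mean x̄ = (3.2 + 8.2 + 2.1 − 5.0 − 3.0 − 6.1 + 1.9)/7 = 0.1857
Deviations: 3.0143, 8.0143, 1.9143, -5.1857, -3.1857, -6.2857, 1.7143
Σ_{t=1}^{5}(x_t−x̄)(x_{t+2}−x̄) = -14.7533
γ_2 = -14.7533 / 7 = -2.108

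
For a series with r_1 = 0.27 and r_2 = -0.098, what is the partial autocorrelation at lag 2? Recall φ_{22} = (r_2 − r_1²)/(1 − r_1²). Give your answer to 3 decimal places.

-0.184

φ_{22} = (r_2 − r_1²) / (1 − r_1²)
r_1² = (0.27)² = 0.0729
Numerator = -0.098 − 0.0729 = -0.1709; denominator = 1 − 0.0729 = 0.9271
φ_{22} = -0.1709 / 0.9271 = -0.184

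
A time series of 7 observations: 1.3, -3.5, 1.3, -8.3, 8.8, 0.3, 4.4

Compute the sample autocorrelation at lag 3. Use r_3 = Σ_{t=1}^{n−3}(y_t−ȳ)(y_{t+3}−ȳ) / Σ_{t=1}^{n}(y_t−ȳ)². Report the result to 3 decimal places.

Mean ȳ = (1.3 − 3.5 + 1.3 − 8.3 + 8.8 + 0.3 + 4.4)/7 = 0.6143
Deviations from mean: 0.6857, -4.1143, 0.6857, -8.9143, 8.1857, -0.3143, 3.7857
Σ(y_t−ȳ)(y_{t+3}−ȳ) = (-6.1127) + (-33.6784) + (-0.2155) + (-33.7469) = -73.7535
Denominator Σ(y_t−ȳ)² = 178.7686
r_3 = -73.7535 / 178.7686 = -0.413

-0.413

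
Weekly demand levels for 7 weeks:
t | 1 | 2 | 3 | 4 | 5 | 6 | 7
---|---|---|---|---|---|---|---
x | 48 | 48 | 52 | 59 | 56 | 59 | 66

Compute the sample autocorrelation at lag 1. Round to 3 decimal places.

Mean x̄ = (48 + 48 + 52 + 59 + 56 + 59 + 66)/7 = 55.4286
Deviations from mean: -7.4286, -7.4286, -3.4286, 3.5714, 0.5714, 3.5714, 10.5714
Σ(x_t−x̄)(x_{t+1}−x̄) = (55.1837) + (25.4694) + (-12.2449) + (2.0408) + (2.0408) + (37.7551) = 110.2449
Denominator Σ(x_t−x̄)² = 259.7143
r_1 = 110.2449 / 259.7143 = 0.424

0.424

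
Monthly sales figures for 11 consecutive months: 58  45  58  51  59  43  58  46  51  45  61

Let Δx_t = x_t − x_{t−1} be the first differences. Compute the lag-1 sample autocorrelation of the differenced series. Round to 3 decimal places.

-0.754

First differences Δx: -13, 13, -7, 8, -16, 15, -12, 5, -6, 16
Mean of differences = 0.3000
Numerator Σ(Δx_t−Δx̄)(Δx_{t+1}−Δx̄) = -1050.0900
Denominator Σ(Δx_t−Δx̄)² = 1392.1000
r_1(Δx) = -1050.0900 / 1392.1000 = -0.754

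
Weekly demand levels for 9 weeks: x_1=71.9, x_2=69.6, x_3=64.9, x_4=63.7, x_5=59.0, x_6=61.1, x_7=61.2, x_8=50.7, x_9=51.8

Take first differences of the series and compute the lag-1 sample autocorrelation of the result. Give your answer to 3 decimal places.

-0.464

First differences Δx: -2.3, -4.7, -1.2, -4.7, 2.1, 0.1, -10.5, 1.1
Mean of differences = -2.5125
Numerator Σ(Δx_t−Δx̄)(Δx_{t+1}−Δx̄) = -53.9689
Denominator Σ(Δx_t−Δx̄)² = 116.2888
r_1(Δx) = -53.9689 / 116.2888 = -0.464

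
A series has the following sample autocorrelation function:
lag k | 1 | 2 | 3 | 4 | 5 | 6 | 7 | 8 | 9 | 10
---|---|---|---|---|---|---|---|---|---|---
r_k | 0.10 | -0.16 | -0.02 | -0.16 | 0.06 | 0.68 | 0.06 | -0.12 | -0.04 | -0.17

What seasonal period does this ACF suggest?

The largest autocorrelation is r_6 = 0.68; the remaining lags stay at or below 0.10.
The dominant spike at lag 6 indicates a seasonal period of 6.

6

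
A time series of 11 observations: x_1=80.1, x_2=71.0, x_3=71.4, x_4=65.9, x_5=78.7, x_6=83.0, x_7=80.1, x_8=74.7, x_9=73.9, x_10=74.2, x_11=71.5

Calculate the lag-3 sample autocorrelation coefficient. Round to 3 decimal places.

-0.583

Mean x̄ = (80.1 + 71.0 + 71.4 + 65.9 + 78.7 + 83.0 + 80.1 + 74.7 + 73.9 + 74.2 + 71.5)/11 = 74.9545
Numerator Σ_{t=1}^{8}(x_t−x̄)(x_{t+3}−x̄) = -149.0298
Denominator Σ(x_t−x̄)² = 255.6473
r_3 = -149.0298 / 255.6473 = -0.583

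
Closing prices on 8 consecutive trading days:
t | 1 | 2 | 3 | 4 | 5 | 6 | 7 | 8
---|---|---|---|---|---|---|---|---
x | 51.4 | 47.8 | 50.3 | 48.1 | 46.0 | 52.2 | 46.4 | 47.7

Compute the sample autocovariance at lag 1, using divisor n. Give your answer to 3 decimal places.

-2.295

Mean x̄ = (51.4 + 47.8 + 50.3 + 48.1 + 46.0 + 52.2 + 46.4 + 47.7)/8 = 48.7375
Σ_{t=1}^{7}(x_t−x̄)(x_{t+1}−x̄) = -18.3589
γ_1 = -18.3589 / 8 = -2.295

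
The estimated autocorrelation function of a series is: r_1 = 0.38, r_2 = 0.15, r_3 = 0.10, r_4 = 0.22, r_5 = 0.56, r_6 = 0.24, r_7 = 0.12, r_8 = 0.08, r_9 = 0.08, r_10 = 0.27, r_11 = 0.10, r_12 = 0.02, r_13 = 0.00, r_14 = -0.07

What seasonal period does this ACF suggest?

The largest autocorrelation is r_5 = 0.56; the remaining lags stay at or below 0.38. The elevated value at lag 1 (0.38), dropping to 0.15 at lag 2, reflects decaying short-term dependence rather than seasonality.
The dominant spike at lag 5 indicates a seasonal period of 5.

5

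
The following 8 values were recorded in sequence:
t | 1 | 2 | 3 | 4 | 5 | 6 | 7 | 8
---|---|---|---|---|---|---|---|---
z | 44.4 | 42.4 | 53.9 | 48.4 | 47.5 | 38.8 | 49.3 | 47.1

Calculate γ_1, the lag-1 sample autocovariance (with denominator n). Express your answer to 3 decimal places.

Mean z̄ = (44.4 + 42.4 + 53.9 + 48.4 + 47.5 + 38.8 + 49.3 + 47.1)/8 = 46.4750
Σ_{t=1}^{7}(z_t−z̄)(z_{t+1}−z̄) = -33.3181
γ_1 = -33.3181 / 8 = -4.165

-4.165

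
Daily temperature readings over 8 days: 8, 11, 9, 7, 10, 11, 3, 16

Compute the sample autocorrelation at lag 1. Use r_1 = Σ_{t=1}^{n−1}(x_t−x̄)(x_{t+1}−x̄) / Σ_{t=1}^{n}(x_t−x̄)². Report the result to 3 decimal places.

-0.562

Mean x̄ = (8 + 11 + 9 + 7 + 10 + 11 + 3 + 16)/8 = 9.3750
Deviations from mean: -1.3750, 1.6250, -0.3750, -2.3750, 0.6250, 1.6250, -6.3750, 6.6250
Numerator Σ_{t=1}^{7}(x_t−x̄)(x_{t+1}−x̄) = -55.0156
Denominator Σ(x_t−x̄)² = 97.8750
r_1 = -55.0156 / 97.8750 = -0.562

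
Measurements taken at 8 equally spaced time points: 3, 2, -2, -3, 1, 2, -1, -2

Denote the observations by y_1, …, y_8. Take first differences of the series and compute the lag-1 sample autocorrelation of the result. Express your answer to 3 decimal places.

0.129

First differences Δy: -1, -4, -1, 4, 1, -3, -1
Mean of differences = -0.7143
Numerator Σ(Δy_t−Δȳ)(Δy_{t+1}−Δȳ) = 5.3469
Denominator Σ(Δy_t−Δȳ)² = 41.4286
r_1(Δy) = 5.3469 / 41.4286 = 0.129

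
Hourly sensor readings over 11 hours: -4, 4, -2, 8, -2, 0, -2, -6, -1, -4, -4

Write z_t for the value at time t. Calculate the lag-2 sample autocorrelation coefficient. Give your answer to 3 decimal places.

Mean z̄ = (-4 + 4 − 2 + 8 − 2 + 0 − 2 − 6 − 1 − 4 − 4)/11 = -1.1818
Numerator Σ_{t=1}^{9}(z_t−z̄)(z_{t+2}−z̄) = 69.2975
Denominator Σ(z_t−z̄)² = 161.6364
r_2 = 69.2975 / 161.6364 = 0.429

0.429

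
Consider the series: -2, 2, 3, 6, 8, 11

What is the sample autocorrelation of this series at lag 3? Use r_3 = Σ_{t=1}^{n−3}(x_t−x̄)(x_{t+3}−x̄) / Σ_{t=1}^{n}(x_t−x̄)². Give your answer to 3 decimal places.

Mean x̄ = (-2 + 2 + 3 + 6 + 8 + 11)/6 = 4.6667
Deviations from mean: -6.6667, -2.6667, -1.6667, 1.3333, 3.3333, 6.3333
Σ(x_t−x̄)(x_{t+3}−x̄) = (-8.8889) + (-8.8889) + (-10.5556) = -28.3333
Denominator Σ(x_t−x̄)² = 107.3333
r_3 = -28.3333 / 107.3333 = -0.264

-0.264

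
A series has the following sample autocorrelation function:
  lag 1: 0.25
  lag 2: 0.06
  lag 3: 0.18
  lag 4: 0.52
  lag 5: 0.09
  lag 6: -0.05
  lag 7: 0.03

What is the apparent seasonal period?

4

The largest autocorrelation is r_4 = 0.52; the remaining lags stay at or below 0.25. The elevated value at lag 1 (0.25), dropping to 0.06 at lag 2, reflects decaying short-term dependence rather than seasonality.
The dominant spike at lag 4 indicates a seasonal period of 4.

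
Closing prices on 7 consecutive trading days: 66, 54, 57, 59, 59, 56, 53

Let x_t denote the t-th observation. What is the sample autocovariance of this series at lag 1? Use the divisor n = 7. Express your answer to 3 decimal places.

-3.073

Mean x̄ = (66 + 54 + 57 + 59 + 59 + 56 + 53)/7 = 57.7143
Deviations: 8.2857, -3.7143, -0.7143, 1.2857, 1.2857, -1.7143, -4.7143
Σ_{t=1}^{6}(x_t−x̄)(x_{t+1}−x̄) = -21.5102
γ_1 = -21.5102 / 7 = -3.073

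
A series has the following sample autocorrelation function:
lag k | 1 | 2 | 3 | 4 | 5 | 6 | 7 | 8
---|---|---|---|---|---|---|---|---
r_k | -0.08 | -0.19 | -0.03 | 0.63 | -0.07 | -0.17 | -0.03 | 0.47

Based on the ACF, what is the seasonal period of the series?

4

The largest autocorrelation is r_4 = 0.63, with a weaker echo at lag 8 (0.47); the remaining lags stay at or below -0.03.
The dominant spike at lag 4 indicates a seasonal period of 4.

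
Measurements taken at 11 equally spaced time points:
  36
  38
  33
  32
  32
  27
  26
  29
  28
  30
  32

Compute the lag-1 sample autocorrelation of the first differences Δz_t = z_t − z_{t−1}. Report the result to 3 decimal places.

-0.102

First differences Δz: 2, -5, -1, 0, -5, -1, 3, -1, 2, 2
Mean of differences = -0.4000
Numerator Σ(Δz_t−Δz̄)(Δz_{t+1}−Δz̄) = -7.3600
Denominator Σ(Δz_t−Δz̄)² = 72.4000
r_1(Δz) = -7.3600 / 72.4000 = -0.102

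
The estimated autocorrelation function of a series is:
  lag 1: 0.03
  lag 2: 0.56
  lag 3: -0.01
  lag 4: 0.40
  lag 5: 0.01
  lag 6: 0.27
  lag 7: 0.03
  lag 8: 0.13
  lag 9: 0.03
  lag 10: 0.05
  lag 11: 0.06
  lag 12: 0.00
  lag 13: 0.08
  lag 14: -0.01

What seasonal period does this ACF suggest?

The largest autocorrelation is r_2 = 0.56, with weaker echoes at lags 4 (0.40) and 6 (0.27); the remaining lags stay at or below 0.13.
The dominant spike at lag 2 indicates a seasonal period of 2.

2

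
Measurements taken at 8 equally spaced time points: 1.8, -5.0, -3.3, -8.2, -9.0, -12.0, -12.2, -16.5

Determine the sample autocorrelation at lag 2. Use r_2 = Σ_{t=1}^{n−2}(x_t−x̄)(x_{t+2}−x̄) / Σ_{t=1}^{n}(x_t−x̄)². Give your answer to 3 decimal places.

Mean x̄ = (1.8 − 5.0 − 3.3 − 8.2 − 9.0 − 12.0 − 12.2 − 16.5)/8 = -8.0500
Deviations from mean: 9.8500, 3.0500, 4.7500, -0.1500, -0.9500, -3.9500, -4.1500, -8.4500
Σ(x_t−x̄)(x_{t+2}−x̄) = (46.7875) + (-0.4575) + (-4.5125) + (0.5925) + (3.9425) + (33.3775) = 79.7300
Denominator Σ(x_t−x̄)² = 234.0400
r_2 = 79.7300 / 234.0400 = 0.341

0.341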